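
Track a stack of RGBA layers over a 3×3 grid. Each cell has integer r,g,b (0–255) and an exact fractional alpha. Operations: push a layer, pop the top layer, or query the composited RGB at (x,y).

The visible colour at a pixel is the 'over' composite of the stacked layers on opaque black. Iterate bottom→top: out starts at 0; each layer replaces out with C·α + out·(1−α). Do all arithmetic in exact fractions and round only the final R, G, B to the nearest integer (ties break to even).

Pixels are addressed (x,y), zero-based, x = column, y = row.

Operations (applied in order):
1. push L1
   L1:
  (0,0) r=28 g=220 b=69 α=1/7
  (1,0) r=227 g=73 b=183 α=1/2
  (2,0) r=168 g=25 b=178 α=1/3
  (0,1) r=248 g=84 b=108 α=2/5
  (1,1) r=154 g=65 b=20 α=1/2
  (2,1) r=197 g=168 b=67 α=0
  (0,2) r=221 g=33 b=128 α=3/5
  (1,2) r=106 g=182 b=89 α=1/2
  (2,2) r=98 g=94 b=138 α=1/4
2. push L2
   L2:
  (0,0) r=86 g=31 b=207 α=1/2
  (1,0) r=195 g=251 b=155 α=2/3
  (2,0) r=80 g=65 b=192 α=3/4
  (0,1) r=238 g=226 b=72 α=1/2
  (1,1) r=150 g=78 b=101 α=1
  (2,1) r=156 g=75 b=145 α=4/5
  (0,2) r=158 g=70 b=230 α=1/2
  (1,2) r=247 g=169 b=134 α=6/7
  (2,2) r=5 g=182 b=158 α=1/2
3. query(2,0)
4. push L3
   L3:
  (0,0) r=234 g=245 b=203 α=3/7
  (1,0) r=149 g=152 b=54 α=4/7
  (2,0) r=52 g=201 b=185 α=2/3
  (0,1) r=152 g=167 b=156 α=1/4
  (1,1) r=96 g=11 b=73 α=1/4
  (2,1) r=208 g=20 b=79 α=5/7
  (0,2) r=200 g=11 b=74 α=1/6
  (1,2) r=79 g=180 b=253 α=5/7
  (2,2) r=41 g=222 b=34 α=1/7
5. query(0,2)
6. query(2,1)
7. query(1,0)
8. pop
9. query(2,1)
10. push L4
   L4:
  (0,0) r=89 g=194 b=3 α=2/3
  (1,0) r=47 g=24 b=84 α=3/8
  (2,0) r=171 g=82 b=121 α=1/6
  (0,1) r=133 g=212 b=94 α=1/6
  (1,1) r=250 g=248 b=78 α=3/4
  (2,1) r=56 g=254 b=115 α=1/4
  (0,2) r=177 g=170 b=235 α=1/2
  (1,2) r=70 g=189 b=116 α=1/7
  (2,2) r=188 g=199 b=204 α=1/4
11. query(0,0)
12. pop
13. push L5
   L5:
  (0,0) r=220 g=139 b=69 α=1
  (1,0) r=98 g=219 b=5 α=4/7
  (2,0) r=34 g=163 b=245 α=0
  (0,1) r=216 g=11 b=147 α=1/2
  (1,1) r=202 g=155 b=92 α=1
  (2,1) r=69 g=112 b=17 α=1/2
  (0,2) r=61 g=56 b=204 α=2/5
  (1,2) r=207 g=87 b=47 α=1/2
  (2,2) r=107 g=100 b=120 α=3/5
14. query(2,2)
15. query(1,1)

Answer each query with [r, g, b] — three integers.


query (2,0) [L1,L2] — begin 0,0,0
L1 α=1/3: [56, 25/3, 178/3]
L2 α=3/4: [74, 305/6, 953/6]
→ [74, 51, 159]

query (0,2) [L1,L2,L3] — begin 0,0,0
L1 α=3/5: [663/5, 99/5, 384/5]
L2 α=1/2: [1453/10, 449/10, 767/5]
L3 α=1/6: [1853/12, 157/4, 841/6]
rounded: [154, 39, 140]

(2,1) stack=L1,L2,L3; from [0,0,0]:
after L1 α=0: [0, 0, 0]
after L2 α=4/5: [624/5, 60, 116]
after L3 α=5/7: [6448/35, 220/7, 627/7]
rounded: [184, 31, 90]

query (1,0) [L1,L2,L3] — begin 0,0,0
L1 α=1/2: [227/2, 73/2, 183/2]
L2 α=2/3: [1007/6, 359/2, 803/6]
L3 α=4/7: [2199/14, 2293/14, 1235/14]
→ [157, 164, 88]

at x=2,y=1 over L1,L2:
after L1 α=0: [0, 0, 0]
after L2 α=4/5: [624/5, 60, 116]
→ [125, 60, 116]

query (0,0) [L1,L2,L4] — begin 0,0,0
+L1 (α=1/7) → [4, 220/7, 69/7]
+L2 (α=1/2) → [45, 437/14, 759/7]
+L4 (α=2/3) → [223/3, 5869/42, 267/7]
→ [74, 140, 38]

(2,2) stack=L1,L2,L5; from [0,0,0]:
+L1 (α=1/4) → [49/2, 47/2, 69/2]
+L2 (α=1/2) → [59/4, 411/4, 385/4]
+L5 (α=3/5) → [701/10, 1011/10, 221/2]
→ [70, 101, 110]

(1,1) stack=L1,L2,L5; from [0,0,0]:
L1 α=1/2: [77, 65/2, 10]
L2 α=1: [150, 78, 101]
L5 α=1: [202, 155, 92]
→ [202, 155, 92]


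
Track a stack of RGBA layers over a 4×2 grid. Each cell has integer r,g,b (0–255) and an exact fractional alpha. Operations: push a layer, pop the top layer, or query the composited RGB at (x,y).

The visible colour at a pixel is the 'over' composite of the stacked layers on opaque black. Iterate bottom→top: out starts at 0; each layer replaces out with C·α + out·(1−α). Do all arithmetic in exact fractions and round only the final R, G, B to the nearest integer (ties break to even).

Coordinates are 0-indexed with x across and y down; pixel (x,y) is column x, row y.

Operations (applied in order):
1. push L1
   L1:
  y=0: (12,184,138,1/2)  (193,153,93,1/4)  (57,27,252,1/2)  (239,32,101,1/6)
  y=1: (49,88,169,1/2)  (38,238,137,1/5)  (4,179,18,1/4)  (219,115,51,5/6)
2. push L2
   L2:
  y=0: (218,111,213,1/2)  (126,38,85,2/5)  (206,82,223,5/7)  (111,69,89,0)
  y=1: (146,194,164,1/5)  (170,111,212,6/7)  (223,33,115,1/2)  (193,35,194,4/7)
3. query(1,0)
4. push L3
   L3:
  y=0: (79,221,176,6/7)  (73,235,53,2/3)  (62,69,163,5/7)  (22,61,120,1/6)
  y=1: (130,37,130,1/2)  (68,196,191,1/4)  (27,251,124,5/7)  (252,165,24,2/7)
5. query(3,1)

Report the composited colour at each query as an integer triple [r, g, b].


query (1,0) [L1,L2] — begin 0,0,0
after L1 α=1/4: [193/4, 153/4, 93/4]
after L2 α=2/5: [1587/20, 763/20, 959/20]
= [79, 38, 48]

at x=3,y=1 over L1,L2,L3:
L1 α=5/6: [365/2, 575/6, 85/2]
L2 α=4/7: [377/2, 855/14, 1807/14]
L3 α=2/7: [2893/14, 8895/98, 9707/98]
rounded: [207, 91, 99]


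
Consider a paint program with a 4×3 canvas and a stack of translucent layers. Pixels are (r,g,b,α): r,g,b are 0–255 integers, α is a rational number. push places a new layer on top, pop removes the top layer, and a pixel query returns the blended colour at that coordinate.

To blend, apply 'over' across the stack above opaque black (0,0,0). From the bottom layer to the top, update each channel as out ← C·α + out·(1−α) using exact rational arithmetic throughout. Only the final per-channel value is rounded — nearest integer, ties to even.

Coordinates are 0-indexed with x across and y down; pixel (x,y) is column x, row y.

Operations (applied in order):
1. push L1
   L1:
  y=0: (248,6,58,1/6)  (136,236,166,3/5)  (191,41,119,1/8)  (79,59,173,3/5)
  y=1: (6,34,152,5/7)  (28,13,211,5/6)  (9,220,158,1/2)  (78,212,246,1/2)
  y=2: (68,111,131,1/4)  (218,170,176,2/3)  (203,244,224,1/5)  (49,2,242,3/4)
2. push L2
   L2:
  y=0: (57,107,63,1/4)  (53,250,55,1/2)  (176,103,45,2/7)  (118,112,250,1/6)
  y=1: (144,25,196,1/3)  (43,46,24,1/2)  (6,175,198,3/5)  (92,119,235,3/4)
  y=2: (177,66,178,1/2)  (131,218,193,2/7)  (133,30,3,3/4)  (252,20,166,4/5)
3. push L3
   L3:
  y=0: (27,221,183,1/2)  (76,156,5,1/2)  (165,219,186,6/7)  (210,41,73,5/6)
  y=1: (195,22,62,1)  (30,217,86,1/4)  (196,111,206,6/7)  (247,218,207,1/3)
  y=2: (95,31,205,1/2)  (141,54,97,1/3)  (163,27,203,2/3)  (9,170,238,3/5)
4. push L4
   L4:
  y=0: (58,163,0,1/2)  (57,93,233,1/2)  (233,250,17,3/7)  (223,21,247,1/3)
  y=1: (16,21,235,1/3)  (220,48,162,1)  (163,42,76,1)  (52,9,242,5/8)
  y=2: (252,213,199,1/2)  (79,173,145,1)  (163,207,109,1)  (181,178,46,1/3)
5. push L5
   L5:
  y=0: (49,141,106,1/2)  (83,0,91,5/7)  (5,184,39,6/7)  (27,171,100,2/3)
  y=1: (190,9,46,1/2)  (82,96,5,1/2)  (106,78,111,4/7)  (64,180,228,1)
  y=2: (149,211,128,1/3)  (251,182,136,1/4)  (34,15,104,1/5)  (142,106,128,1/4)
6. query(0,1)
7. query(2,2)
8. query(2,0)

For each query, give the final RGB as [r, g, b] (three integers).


(0,1) stack=L1,L2,L3,L4,L5; from [0,0,0]:
L1 α=5/7: [30/7, 170/7, 760/7]
L2 α=1/3: [356/7, 515/21, 964/7]
L3 α=1: [195, 22, 62]
L4 α=1/3: [406/3, 65/3, 359/3]
L5 α=1/2: [488/3, 46/3, 497/6]
rounded: [163, 15, 83]

query (2,2) [L1,L2,L3,L4,L5] — begin 0,0,0
L1 α=1/5: [203/5, 244/5, 224/5]
L2 α=3/4: [1099/10, 347/10, 269/20]
L3 α=2/3: [1453/10, 887/30, 8389/60]
L4 α=1: [163, 207, 109]
L5 α=1/5: [686/5, 843/5, 108]
rounded: [137, 169, 108]

(2,0) stack=L1,L2,L3,L4,L5; from [0,0,0]:
+L1 (α=1/8) → [191/8, 41/8, 119/8]
+L2 (α=2/7) → [3771/56, 1853/56, 1315/56]
+L3 (α=6/7) → [59211/392, 75437/392, 63811/392]
+L4 (α=3/7) → [127713/686, 148937/686, 68809/686]
+L5 (α=6/7) → [148293/4802, 906281/4802, 229333/4802]
= [31, 189, 48]


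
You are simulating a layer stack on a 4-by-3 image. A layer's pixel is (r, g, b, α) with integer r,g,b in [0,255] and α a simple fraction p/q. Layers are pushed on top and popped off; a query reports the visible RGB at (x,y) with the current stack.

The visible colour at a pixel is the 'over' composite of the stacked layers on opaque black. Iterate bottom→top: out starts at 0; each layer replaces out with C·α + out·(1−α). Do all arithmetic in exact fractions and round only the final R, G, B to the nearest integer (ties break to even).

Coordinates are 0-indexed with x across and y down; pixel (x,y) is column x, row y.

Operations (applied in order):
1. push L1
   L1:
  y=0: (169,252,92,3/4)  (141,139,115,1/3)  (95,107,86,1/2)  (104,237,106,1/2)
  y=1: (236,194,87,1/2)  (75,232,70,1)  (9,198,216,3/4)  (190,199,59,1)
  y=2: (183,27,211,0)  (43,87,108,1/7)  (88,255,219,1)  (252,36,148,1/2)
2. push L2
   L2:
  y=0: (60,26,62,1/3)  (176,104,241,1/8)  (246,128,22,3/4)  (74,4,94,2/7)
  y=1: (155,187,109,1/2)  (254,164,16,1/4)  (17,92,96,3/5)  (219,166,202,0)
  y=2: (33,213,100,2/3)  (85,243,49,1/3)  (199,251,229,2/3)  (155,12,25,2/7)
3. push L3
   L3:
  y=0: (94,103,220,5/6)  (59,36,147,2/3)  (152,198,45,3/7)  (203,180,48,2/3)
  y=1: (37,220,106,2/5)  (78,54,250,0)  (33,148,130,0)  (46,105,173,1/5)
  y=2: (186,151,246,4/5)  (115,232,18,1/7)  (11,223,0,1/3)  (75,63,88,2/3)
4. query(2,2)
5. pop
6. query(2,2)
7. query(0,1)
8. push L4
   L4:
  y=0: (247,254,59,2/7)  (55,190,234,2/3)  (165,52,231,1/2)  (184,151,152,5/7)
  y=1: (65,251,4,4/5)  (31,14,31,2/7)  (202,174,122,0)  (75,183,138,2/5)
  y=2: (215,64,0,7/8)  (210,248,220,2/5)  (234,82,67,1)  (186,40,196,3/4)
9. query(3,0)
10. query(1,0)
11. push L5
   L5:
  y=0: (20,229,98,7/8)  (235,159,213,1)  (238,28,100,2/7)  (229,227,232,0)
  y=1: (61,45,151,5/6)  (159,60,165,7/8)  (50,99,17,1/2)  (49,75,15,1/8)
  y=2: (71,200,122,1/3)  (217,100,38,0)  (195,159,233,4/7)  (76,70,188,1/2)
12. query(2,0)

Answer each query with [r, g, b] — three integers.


query (2,2) [L1,L2,L3] — begin 0,0,0
after L1 α=1: [88, 255, 219]
after L2 α=2/3: [162, 757/3, 677/3]
after L3 α=1/3: [335/3, 2183/9, 1354/9]
→ [112, 243, 150]

at x=2,y=2 over L1,L2:
after L1 α=1: [88, 255, 219]
after L2 α=2/3: [162, 757/3, 677/3]
rounded: [162, 252, 226]

query (0,1) [L1,L2] — begin 0,0,0
after L1 α=1/2: [118, 97, 87/2]
after L2 α=1/2: [273/2, 142, 305/4]
= [136, 142, 76]

(3,0) stack=L1,L2,L4; from [0,0,0]:
L1 α=1/2: [52, 237/2, 53]
L2 α=2/7: [408/7, 1201/14, 453/7]
L4 α=5/7: [7256/49, 6486/49, 6226/49]
= [148, 132, 127]

(1,0) stack=L1,L2,L4; from [0,0,0]:
+L1 (α=1/3) → [47, 139/3, 115/3]
+L2 (α=1/8) → [505/8, 1285/24, 191/3]
+L4 (α=2/3) → [1385/24, 10405/72, 1595/9]
rounded: [58, 145, 177]

(2,0) stack=L1,L2,L4,L5; from [0,0,0]:
after L1 α=1/2: [95/2, 107/2, 43]
after L2 α=3/4: [1571/8, 875/8, 109/4]
after L4 α=1/2: [2891/16, 1291/16, 1033/8]
after L5 α=2/7: [3153/16, 7351/112, 6765/56]
→ [197, 66, 121]


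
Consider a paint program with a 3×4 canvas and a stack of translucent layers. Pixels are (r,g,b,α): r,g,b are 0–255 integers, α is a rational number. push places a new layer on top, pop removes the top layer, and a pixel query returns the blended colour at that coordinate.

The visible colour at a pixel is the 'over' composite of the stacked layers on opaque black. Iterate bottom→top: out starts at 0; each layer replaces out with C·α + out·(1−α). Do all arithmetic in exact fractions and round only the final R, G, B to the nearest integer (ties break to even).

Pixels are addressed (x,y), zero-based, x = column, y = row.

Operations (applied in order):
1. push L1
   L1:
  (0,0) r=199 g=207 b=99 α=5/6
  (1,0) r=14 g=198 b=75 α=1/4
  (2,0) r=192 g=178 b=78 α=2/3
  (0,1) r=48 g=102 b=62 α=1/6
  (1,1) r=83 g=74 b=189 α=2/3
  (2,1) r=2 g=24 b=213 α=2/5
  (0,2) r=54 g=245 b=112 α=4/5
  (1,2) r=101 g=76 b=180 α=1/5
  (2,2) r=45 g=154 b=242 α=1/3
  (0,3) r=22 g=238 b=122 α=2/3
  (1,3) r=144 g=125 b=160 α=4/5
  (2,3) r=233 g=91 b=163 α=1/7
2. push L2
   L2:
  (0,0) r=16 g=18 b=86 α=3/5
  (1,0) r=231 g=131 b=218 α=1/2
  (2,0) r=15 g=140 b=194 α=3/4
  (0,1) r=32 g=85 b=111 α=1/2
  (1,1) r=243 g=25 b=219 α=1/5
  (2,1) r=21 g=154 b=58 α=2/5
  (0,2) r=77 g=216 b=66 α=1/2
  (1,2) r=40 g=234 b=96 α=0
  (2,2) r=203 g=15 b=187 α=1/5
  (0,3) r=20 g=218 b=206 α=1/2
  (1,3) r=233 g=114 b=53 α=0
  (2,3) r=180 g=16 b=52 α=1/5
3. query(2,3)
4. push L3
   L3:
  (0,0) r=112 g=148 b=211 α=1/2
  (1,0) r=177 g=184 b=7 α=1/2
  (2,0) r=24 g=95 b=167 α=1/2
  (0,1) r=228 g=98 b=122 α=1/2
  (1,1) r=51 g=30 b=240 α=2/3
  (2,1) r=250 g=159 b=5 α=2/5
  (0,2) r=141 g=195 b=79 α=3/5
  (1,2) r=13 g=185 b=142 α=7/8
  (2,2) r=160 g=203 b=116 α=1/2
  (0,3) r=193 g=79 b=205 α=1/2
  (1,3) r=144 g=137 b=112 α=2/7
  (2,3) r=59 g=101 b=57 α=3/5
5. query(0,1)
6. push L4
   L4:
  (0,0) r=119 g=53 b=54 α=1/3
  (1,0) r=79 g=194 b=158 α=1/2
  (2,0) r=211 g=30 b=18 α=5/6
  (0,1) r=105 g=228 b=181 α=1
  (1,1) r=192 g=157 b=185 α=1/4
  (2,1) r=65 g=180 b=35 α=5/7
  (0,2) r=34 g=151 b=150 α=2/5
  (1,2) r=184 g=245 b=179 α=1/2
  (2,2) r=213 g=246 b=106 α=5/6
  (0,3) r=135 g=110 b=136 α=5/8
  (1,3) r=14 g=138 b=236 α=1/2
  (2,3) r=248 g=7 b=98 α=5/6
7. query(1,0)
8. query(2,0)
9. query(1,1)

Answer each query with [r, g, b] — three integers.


query (2,3) [L1,L2] — begin 0,0,0
L1 α=1/7: [233/7, 13, 163/7]
L2 α=1/5: [2192/35, 68/5, 1016/35]
rounded: [63, 14, 29]

(0,1) stack=L1,L2,L3; from [0,0,0]:
+L1 (α=1/6) → [8, 17, 31/3]
+L2 (α=1/2) → [20, 51, 182/3]
+L3 (α=1/2) → [124, 149/2, 274/3]
rounded: [124, 74, 91]

at x=1,y=0 over L1,L2,L3,L4:
after L1 α=1/4: [7/2, 99/2, 75/4]
after L2 α=1/2: [469/4, 361/4, 947/8]
after L3 α=1/2: [1177/8, 1097/8, 1003/16]
after L4 α=1/2: [1809/16, 2649/16, 3531/32]
= [113, 166, 110]

(2,0) stack=L1,L2,L3,L4; from [0,0,0]:
+L1 (α=2/3) → [128, 356/3, 52]
+L2 (α=3/4) → [173/4, 404/3, 317/2]
+L3 (α=1/2) → [269/8, 689/6, 651/4]
+L4 (α=5/6) → [2903/16, 1589/36, 337/8]
rounded: [181, 44, 42]

query (1,1) [L1,L2,L3,L4] — begin 0,0,0
after L1 α=2/3: [166/3, 148/3, 126]
after L2 α=1/5: [1393/15, 667/15, 723/5]
after L3 α=2/3: [2923/45, 1567/45, 1041/5]
after L4 α=1/4: [5803/60, 1961/30, 1012/5]
rounded: [97, 65, 202]


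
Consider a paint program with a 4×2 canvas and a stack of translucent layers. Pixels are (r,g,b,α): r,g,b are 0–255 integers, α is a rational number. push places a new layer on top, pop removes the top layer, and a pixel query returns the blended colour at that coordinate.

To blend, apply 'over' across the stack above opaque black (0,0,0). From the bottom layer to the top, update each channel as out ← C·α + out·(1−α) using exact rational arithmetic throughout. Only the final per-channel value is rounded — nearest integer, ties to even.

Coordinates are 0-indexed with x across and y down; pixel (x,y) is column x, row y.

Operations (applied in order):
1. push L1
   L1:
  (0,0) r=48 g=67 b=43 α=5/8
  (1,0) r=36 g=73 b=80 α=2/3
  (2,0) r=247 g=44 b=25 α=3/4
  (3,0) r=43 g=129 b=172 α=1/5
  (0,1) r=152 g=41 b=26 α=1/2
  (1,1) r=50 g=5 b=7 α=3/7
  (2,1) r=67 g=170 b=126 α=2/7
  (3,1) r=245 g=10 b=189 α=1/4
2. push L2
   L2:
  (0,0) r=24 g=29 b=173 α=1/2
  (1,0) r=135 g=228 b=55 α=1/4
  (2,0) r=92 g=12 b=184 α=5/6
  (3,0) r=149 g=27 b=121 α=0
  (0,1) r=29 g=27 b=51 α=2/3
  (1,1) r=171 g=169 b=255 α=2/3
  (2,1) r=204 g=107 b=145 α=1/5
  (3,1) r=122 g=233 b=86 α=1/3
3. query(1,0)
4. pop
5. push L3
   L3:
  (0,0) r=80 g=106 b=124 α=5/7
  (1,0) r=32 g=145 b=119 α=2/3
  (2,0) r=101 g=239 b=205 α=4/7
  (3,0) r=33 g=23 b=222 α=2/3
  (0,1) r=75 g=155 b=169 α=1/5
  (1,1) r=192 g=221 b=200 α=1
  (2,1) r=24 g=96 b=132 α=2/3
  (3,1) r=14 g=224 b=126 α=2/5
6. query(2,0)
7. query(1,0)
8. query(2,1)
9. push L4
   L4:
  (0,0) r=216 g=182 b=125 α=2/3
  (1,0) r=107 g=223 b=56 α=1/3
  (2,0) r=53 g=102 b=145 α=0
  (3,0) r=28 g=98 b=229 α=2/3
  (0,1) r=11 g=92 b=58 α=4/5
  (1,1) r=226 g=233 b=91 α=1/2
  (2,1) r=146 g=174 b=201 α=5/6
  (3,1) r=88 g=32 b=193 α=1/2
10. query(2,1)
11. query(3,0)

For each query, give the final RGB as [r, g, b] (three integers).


at x=1,y=0 over L1,L2:
+L1 (α=2/3) → [24, 146/3, 160/3]
+L2 (α=1/4) → [207/4, 187/2, 215/4]
rounded: [52, 94, 54]

query (2,0) [L1,L3] — begin 0,0,0
L1 α=3/4: [741/4, 33, 75/4]
L3 α=4/7: [3839/28, 1055/7, 3505/28]
rounded: [137, 151, 125]

query (1,0) [L1,L3] — begin 0,0,0
after L1 α=2/3: [24, 146/3, 160/3]
after L3 α=2/3: [88/3, 1016/9, 874/9]
→ [29, 113, 97]

query (2,1) [L1,L3] — begin 0,0,0
+L1 (α=2/7) → [134/7, 340/7, 36]
+L3 (α=2/3) → [470/21, 1684/21, 100]
= [22, 80, 100]

query (2,1) [L1,L3,L4] — begin 0,0,0
after L1 α=2/7: [134/7, 340/7, 36]
after L3 α=2/3: [470/21, 1684/21, 100]
after L4 α=5/6: [7900/63, 9977/63, 1105/6]
= [125, 158, 184]

query (3,0) [L1,L3,L4] — begin 0,0,0
L1 α=1/5: [43/5, 129/5, 172/5]
L3 α=2/3: [373/15, 359/15, 2392/15]
L4 α=2/3: [1213/45, 3299/45, 9262/45]
rounded: [27, 73, 206]


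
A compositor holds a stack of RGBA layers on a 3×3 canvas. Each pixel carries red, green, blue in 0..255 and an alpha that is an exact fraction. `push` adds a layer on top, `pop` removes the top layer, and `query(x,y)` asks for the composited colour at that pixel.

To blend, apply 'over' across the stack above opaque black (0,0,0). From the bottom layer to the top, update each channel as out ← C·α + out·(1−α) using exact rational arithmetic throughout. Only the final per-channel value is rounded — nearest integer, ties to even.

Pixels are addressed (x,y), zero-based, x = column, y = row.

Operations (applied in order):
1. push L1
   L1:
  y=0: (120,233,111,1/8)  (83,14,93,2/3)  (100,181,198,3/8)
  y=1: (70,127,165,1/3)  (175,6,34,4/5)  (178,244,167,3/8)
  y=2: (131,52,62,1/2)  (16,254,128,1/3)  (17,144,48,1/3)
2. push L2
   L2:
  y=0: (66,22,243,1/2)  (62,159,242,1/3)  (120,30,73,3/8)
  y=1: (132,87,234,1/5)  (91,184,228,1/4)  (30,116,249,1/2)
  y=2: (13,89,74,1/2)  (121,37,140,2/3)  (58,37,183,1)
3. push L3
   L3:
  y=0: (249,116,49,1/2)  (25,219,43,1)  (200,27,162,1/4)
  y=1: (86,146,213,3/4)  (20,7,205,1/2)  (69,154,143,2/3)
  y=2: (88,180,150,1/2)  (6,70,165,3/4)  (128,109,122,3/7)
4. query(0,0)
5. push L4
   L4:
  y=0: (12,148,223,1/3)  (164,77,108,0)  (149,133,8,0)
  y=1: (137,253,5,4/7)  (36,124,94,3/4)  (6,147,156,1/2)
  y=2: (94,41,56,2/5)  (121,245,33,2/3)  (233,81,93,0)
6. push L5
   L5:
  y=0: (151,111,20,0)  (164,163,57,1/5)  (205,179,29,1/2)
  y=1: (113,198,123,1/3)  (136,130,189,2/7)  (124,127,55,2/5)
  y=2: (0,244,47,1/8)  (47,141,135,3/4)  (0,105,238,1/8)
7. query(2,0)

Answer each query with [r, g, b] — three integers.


(0,0) stack=L1,L2,L3; from [0,0,0]:
L1 α=1/8: [15, 233/8, 111/8]
L2 α=1/2: [81/2, 409/16, 2055/16]
L3 α=1/2: [579/4, 2265/32, 2839/32]
= [145, 71, 89]

at x=2,y=0 over L1,L2,L3,L4,L5:
+L1 (α=3/8) → [75/2, 543/8, 297/4]
+L2 (α=3/8) → [1095/16, 3435/64, 2361/32]
+L3 (α=1/4) → [6485/64, 12033/256, 12267/128]
+L4 (α=0) → [6485/64, 12033/256, 12267/128]
+L5 (α=1/2) → [19605/128, 57857/512, 15979/256]
→ [153, 113, 62]


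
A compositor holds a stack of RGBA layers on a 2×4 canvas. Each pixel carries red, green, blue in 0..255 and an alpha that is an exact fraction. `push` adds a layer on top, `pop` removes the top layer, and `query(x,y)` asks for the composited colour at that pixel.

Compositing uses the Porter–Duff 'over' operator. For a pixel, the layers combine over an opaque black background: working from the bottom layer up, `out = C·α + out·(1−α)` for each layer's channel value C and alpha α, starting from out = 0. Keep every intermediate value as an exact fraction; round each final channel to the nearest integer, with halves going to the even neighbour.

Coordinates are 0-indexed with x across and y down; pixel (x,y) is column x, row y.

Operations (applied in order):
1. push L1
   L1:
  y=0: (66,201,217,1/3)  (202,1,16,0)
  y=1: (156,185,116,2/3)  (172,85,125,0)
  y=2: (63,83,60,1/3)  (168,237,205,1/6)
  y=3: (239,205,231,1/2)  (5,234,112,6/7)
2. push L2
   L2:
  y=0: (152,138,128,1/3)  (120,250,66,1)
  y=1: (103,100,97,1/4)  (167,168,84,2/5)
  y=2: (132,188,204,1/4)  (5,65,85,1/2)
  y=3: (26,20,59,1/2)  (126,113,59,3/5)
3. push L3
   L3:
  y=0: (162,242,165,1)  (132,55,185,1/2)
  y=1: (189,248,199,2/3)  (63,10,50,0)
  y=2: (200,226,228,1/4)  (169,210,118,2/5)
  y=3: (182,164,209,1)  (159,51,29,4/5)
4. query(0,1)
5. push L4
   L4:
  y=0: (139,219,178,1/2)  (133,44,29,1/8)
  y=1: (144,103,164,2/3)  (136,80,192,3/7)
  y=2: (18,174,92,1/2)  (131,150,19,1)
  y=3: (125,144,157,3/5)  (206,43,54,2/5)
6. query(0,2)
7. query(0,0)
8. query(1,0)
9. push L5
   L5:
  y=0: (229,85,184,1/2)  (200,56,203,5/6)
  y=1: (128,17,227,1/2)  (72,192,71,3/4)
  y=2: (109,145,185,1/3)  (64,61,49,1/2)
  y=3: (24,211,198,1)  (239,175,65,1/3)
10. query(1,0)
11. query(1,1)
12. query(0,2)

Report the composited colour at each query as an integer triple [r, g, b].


at x=0,y=1 over L1,L2,L3:
L1 α=2/3: [104, 370/3, 232/3]
L2 α=1/4: [415/4, 235/2, 329/4]
L3 α=2/3: [1927/12, 409/2, 1921/12]
→ [161, 204, 160]

query (0,2) [L1,L2,L3,L4] — begin 0,0,0
L1 α=1/3: [21, 83/3, 20]
L2 α=1/4: [195/4, 271/4, 66]
L3 α=1/4: [1385/16, 1717/16, 213/2]
L4 α=1/2: [1673/32, 4501/32, 397/4]
rounded: [52, 141, 99]

(0,0) stack=L1,L2,L3,L4; from [0,0,0]:
+L1 (α=1/3) → [22, 67, 217/3]
+L2 (α=1/3) → [196/3, 272/3, 818/9]
+L3 (α=1) → [162, 242, 165]
+L4 (α=1/2) → [301/2, 461/2, 343/2]
→ [150, 230, 172]

(1,0) stack=L1,L2,L3,L4; from [0,0,0]:
after L1 α=0: [0, 0, 0]
after L2 α=1: [120, 250, 66]
after L3 α=1/2: [126, 305/2, 251/2]
after L4 α=1/8: [1015/8, 2223/16, 1815/16]
= [127, 139, 113]

(1,0) stack=L1,L2,L3,L4,L5; from [0,0,0]:
+L1 (α=0) → [0, 0, 0]
+L2 (α=1) → [120, 250, 66]
+L3 (α=1/2) → [126, 305/2, 251/2]
+L4 (α=1/8) → [1015/8, 2223/16, 1815/16]
+L5 (α=5/6) → [3005/16, 6703/96, 18055/96]
→ [188, 70, 188]

query (1,1) [L1,L2,L3,L4,L5] — begin 0,0,0
+L1 (α=0) → [0, 0, 0]
+L2 (α=2/5) → [334/5, 336/5, 168/5]
+L3 (α=0) → [334/5, 336/5, 168/5]
+L4 (α=3/7) → [3376/35, 2544/35, 3552/35]
+L5 (α=3/4) → [2734/35, 5676/35, 11007/140]
= [78, 162, 79]

(0,2) stack=L1,L2,L3,L4,L5; from [0,0,0]:
after L1 α=1/3: [21, 83/3, 20]
after L2 α=1/4: [195/4, 271/4, 66]
after L3 α=1/4: [1385/16, 1717/16, 213/2]
after L4 α=1/2: [1673/32, 4501/32, 397/4]
after L5 α=1/3: [1139/16, 6821/48, 767/6]
= [71, 142, 128]


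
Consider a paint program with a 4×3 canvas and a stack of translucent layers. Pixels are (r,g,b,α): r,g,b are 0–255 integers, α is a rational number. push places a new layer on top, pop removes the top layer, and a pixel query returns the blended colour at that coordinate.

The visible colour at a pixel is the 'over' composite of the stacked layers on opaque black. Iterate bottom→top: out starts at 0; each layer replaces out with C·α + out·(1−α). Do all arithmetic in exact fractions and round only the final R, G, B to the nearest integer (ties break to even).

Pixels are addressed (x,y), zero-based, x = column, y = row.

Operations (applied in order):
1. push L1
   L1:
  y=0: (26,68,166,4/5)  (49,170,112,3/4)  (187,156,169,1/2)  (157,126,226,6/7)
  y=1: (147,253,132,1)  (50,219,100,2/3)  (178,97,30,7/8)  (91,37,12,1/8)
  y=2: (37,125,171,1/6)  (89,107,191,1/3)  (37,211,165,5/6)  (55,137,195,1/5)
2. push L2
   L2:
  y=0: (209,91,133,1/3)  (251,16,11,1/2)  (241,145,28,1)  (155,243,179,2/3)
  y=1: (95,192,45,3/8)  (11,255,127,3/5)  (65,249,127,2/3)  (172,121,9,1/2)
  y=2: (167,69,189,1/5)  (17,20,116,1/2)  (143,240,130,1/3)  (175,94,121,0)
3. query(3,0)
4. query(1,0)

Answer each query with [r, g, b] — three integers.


(3,0) stack=L1,L2; from [0,0,0]:
after L1 α=6/7: [942/7, 108, 1356/7]
after L2 α=2/3: [3112/21, 198, 3862/21]
→ [148, 198, 184]

query (1,0) [L1,L2] — begin 0,0,0
L1 α=3/4: [147/4, 255/2, 84]
L2 α=1/2: [1151/8, 287/4, 95/2]
→ [144, 72, 48]


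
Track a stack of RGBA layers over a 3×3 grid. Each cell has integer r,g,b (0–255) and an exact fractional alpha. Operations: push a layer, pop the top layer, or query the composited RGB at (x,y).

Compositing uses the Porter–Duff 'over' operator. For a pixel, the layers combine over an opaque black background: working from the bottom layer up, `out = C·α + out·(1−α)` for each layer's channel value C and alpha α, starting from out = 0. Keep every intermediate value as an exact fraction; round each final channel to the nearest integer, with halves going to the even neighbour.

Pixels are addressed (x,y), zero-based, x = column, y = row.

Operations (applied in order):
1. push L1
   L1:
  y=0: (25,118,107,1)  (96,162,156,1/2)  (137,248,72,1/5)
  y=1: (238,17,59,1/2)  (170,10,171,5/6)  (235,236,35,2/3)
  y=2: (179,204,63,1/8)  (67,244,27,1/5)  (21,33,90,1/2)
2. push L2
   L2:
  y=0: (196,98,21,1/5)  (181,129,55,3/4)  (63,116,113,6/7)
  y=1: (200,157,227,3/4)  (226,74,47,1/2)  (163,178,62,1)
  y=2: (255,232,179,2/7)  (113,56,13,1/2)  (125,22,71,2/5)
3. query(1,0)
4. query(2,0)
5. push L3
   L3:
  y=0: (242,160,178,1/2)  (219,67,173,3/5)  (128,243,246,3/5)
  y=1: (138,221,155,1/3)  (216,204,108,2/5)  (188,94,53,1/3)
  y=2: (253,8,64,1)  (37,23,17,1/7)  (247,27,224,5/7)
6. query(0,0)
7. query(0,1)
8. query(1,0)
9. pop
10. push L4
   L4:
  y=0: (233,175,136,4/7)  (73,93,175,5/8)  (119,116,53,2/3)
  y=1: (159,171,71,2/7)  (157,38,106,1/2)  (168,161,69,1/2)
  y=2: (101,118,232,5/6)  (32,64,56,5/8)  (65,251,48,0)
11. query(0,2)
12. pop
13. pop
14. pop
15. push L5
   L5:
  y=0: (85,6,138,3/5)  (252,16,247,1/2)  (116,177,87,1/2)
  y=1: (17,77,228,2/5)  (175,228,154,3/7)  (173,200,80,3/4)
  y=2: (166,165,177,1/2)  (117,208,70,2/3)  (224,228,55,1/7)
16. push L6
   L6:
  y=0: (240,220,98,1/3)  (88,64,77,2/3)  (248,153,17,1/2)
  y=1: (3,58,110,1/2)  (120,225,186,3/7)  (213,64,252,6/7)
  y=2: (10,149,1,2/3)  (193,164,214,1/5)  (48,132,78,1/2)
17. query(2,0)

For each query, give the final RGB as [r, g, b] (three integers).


at x=1,y=0 over L1,L2:
after L1 α=1/2: [48, 81, 78]
after L2 α=3/4: [591/4, 117, 243/4]
rounded: [148, 117, 61]

(2,0) stack=L1,L2; from [0,0,0]:
after L1 α=1/5: [137/5, 248/5, 72/5]
after L2 α=6/7: [2027/35, 3728/35, 3462/35]
= [58, 107, 99]

at x=0,y=0 over L1,L2,L3:
after L1 α=1: [25, 118, 107]
after L2 α=1/5: [296/5, 114, 449/5]
after L3 α=1/2: [753/5, 137, 1339/10]
= [151, 137, 134]

query (0,1) [L1,L2,L3] — begin 0,0,0
after L1 α=1/2: [119, 17/2, 59/2]
after L2 α=3/4: [719/4, 959/8, 1421/8]
after L3 α=1/3: [995/6, 1843/12, 2041/12]
= [166, 154, 170]

at x=1,y=0 over L1,L2,L3:
L1 α=1/2: [48, 81, 78]
L2 α=3/4: [591/4, 117, 243/4]
L3 α=3/5: [381/2, 87, 1281/10]
→ [190, 87, 128]

query (0,2) [L1,L2,L4] — begin 0,0,0
after L1 α=1/8: [179/8, 51/2, 63/8]
after L2 α=2/7: [4975/56, 169/2, 3179/56]
after L4 α=5/6: [11085/112, 1349/12, 22713/112]
rounded: [99, 112, 203]

query (2,0) [L5,L6] — begin 0,0,0
L5 α=1/2: [58, 177/2, 87/2]
L6 α=1/2: [153, 483/4, 121/4]
→ [153, 121, 30]


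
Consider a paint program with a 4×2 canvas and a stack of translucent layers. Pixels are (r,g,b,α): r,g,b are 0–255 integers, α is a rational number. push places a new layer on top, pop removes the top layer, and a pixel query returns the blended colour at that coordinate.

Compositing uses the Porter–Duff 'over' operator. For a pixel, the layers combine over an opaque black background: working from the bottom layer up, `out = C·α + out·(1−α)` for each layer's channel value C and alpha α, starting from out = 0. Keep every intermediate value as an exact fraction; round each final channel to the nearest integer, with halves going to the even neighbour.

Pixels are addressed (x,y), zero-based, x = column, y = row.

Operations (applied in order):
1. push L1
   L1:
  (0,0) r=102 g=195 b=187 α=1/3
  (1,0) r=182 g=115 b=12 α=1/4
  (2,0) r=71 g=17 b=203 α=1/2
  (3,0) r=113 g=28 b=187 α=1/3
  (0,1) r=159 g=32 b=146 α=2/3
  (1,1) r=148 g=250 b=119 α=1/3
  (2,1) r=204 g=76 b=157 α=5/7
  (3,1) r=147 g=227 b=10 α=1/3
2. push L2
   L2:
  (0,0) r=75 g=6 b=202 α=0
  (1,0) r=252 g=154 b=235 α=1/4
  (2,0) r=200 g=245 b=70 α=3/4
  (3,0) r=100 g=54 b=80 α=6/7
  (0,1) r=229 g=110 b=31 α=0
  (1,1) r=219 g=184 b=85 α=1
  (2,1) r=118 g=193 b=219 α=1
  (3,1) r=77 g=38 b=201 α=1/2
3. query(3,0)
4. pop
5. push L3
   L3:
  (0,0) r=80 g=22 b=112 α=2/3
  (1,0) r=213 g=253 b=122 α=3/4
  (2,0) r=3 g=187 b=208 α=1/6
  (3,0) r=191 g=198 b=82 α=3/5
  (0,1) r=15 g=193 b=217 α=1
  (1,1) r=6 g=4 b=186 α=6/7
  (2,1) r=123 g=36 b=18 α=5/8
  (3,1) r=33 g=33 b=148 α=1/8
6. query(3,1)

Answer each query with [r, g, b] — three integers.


at x=3,y=0 over L1,L2:
L1 α=1/3: [113/3, 28/3, 187/3]
L2 α=6/7: [1913/21, 1000/21, 1627/21]
= [91, 48, 77]

at x=3,y=1 over L1,L3:
after L1 α=1/3: [49, 227/3, 10/3]
after L3 α=1/8: [47, 211/3, 257/12]
rounded: [47, 70, 21]


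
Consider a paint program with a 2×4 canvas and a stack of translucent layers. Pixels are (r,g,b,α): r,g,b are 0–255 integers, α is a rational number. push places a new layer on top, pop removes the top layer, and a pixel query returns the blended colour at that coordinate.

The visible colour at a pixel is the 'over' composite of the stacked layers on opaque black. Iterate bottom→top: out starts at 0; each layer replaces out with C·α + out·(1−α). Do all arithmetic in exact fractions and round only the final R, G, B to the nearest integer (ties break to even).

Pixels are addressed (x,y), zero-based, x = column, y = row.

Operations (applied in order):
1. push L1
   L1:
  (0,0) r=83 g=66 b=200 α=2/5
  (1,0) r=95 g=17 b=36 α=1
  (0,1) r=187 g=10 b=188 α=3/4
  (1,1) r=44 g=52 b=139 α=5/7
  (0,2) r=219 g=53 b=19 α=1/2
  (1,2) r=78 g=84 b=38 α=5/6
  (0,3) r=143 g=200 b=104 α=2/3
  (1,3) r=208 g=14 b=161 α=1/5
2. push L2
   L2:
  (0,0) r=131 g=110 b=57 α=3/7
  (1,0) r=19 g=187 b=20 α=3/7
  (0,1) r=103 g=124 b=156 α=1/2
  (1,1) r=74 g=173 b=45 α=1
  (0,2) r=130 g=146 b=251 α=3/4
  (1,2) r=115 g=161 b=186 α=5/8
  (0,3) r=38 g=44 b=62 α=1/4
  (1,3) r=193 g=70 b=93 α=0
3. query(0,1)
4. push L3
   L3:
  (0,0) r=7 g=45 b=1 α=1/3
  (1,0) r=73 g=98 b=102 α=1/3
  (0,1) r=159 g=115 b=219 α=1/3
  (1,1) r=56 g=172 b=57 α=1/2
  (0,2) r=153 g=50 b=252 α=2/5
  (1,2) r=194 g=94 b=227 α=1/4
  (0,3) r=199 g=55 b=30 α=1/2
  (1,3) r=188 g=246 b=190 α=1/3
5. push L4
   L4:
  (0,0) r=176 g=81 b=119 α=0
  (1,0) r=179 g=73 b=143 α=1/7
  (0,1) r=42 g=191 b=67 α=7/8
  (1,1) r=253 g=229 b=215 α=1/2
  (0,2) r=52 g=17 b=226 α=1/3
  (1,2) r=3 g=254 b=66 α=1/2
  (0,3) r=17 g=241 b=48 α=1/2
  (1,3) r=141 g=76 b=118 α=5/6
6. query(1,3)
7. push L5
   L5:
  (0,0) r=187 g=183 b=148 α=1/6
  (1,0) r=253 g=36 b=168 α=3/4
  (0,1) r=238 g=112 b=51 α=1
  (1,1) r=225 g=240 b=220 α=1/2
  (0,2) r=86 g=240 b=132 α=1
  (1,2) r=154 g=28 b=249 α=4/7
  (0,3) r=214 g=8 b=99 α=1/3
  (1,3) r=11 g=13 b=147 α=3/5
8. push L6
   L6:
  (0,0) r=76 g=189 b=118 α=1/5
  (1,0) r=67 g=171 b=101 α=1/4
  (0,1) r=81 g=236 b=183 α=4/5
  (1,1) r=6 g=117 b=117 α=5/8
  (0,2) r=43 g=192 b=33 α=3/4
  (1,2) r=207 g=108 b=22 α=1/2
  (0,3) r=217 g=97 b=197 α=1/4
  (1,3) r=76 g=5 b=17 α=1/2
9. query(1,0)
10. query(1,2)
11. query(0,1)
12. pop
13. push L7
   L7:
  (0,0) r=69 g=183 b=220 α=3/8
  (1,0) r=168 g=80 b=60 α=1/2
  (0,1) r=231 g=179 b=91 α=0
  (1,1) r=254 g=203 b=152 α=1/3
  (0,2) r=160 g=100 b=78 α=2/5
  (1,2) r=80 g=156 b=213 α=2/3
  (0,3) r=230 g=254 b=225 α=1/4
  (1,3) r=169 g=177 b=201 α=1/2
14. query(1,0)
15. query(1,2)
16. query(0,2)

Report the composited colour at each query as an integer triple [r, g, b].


at x=0,y=1 over L1,L2:
after L1 α=3/4: [561/4, 15/2, 141]
after L2 α=1/2: [973/8, 263/4, 297/2]
→ [122, 66, 148]

(1,3) stack=L1,L2,L3,L4; from [0,0,0]:
+L1 (α=1/5) → [208/5, 14/5, 161/5]
+L2 (α=0) → [208/5, 14/5, 161/5]
+L3 (α=1/3) → [452/5, 1258/15, 424/5]
+L4 (α=5/6) → [3977/30, 3479/45, 1687/15]
= [133, 77, 112]

query (1,0) [L1,L2,L3,L4,L5,L6] — begin 0,0,0
L1 α=1: [95, 17, 36]
L2 α=3/7: [437/7, 629/7, 204/7]
L3 α=1/3: [1385/21, 648/7, 374/7]
L4 α=1/7: [4023/49, 4399/49, 3245/49]
L5 α=3/4: [20607/98, 9691/196, 27941/196]
L6 α=1/4: [68387/392, 62589/784, 103619/784]
rounded: [174, 80, 132]

query (1,2) [L1,L2,L3,L4,L5,L6] — begin 0,0,0
after L1 α=5/6: [65, 70, 95/3]
after L2 α=5/8: [385/4, 1015/8, 1025/8]
after L3 α=1/4: [1931/16, 3797/32, 4891/32]
after L4 α=1/2: [1979/32, 11925/64, 7003/64]
after L5 α=4/7: [25649/224, 42943/448, 84753/448]
after L6 α=1/2: [72017/448, 91327/896, 94609/896]
= [161, 102, 106]

at x=0,y=1 over L1,L2,L3,L4,L5,L6:
L1 α=3/4: [561/4, 15/2, 141]
L2 α=1/2: [973/8, 263/4, 297/2]
L3 α=1/3: [1609/12, 493/6, 172]
L4 α=7/8: [5137/96, 8515/48, 641/8]
L5 α=1: [238, 112, 51]
L6 α=4/5: [562/5, 1056/5, 783/5]
→ [112, 211, 157]

at x=1,y=0 over L1,L2,L3,L4,L5,L7:
L1 α=1: [95, 17, 36]
L2 α=3/7: [437/7, 629/7, 204/7]
L3 α=1/3: [1385/21, 648/7, 374/7]
L4 α=1/7: [4023/49, 4399/49, 3245/49]
L5 α=3/4: [20607/98, 9691/196, 27941/196]
L7 α=1/2: [37071/196, 25371/392, 39701/392]
→ [189, 65, 101]

query (1,2) [L1,L2,L3,L4,L5,L7] — begin 0,0,0
L1 α=5/6: [65, 70, 95/3]
L2 α=5/8: [385/4, 1015/8, 1025/8]
L3 α=1/4: [1931/16, 3797/32, 4891/32]
L4 α=1/2: [1979/32, 11925/64, 7003/64]
L5 α=4/7: [25649/224, 42943/448, 84753/448]
L7 α=2/3: [61489/672, 182719/1344, 91867/448]
rounded: [92, 136, 205]

query (0,2) [L1,L2,L3,L4,L5,L7] — begin 0,0,0
after L1 α=1/2: [219/2, 53/2, 19/2]
after L2 α=3/4: [999/8, 929/8, 1525/8]
after L3 α=2/5: [1089/8, 3587/40, 8607/40]
after L4 α=1/3: [1297/12, 1309/20, 13127/60]
after L5 α=1: [86, 240, 132]
after L7 α=2/5: [578/5, 184, 552/5]
rounded: [116, 184, 110]


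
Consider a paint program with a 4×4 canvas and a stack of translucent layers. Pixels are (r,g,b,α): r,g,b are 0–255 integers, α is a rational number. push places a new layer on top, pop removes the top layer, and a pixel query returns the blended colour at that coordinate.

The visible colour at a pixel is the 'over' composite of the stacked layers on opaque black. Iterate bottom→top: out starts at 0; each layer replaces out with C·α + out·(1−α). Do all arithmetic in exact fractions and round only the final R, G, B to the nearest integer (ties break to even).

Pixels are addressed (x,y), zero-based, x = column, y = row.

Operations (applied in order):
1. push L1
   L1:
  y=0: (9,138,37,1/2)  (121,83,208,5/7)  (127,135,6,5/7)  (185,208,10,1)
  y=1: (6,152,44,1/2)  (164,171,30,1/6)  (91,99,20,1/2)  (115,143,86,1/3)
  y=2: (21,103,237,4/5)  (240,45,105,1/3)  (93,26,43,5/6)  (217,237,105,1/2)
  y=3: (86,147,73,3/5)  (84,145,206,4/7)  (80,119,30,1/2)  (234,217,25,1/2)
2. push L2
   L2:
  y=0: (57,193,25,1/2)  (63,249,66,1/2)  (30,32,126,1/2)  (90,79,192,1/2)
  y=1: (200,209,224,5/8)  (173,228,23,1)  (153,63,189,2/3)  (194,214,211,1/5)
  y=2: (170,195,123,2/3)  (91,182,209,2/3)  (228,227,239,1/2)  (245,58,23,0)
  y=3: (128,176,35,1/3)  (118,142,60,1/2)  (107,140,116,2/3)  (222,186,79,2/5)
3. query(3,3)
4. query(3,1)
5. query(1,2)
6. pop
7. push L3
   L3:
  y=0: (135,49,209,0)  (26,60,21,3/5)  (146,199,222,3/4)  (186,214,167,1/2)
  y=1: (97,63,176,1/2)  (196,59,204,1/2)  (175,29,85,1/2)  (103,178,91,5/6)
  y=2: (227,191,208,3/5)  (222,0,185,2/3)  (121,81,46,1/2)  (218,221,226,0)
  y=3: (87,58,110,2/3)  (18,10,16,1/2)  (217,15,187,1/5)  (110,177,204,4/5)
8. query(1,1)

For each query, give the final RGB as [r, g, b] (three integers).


(3,3) stack=L1,L2; from [0,0,0]:
L1 α=1/2: [117, 217/2, 25/2]
L2 α=2/5: [159, 279/2, 391/10]
rounded: [159, 140, 39]

(3,1) stack=L1,L2; from [0,0,0]:
after L1 α=1/3: [115/3, 143/3, 86/3]
after L2 α=1/5: [1042/15, 1214/15, 977/15]
rounded: [69, 81, 65]

at x=1,y=2 over L1,L2:
+L1 (α=1/3) → [80, 15, 35]
+L2 (α=2/3) → [262/3, 379/3, 151]
= [87, 126, 151]

at x=1,y=1 over L1,L3:
after L1 α=1/6: [82/3, 57/2, 5]
after L3 α=1/2: [335/3, 175/4, 209/2]
→ [112, 44, 104]


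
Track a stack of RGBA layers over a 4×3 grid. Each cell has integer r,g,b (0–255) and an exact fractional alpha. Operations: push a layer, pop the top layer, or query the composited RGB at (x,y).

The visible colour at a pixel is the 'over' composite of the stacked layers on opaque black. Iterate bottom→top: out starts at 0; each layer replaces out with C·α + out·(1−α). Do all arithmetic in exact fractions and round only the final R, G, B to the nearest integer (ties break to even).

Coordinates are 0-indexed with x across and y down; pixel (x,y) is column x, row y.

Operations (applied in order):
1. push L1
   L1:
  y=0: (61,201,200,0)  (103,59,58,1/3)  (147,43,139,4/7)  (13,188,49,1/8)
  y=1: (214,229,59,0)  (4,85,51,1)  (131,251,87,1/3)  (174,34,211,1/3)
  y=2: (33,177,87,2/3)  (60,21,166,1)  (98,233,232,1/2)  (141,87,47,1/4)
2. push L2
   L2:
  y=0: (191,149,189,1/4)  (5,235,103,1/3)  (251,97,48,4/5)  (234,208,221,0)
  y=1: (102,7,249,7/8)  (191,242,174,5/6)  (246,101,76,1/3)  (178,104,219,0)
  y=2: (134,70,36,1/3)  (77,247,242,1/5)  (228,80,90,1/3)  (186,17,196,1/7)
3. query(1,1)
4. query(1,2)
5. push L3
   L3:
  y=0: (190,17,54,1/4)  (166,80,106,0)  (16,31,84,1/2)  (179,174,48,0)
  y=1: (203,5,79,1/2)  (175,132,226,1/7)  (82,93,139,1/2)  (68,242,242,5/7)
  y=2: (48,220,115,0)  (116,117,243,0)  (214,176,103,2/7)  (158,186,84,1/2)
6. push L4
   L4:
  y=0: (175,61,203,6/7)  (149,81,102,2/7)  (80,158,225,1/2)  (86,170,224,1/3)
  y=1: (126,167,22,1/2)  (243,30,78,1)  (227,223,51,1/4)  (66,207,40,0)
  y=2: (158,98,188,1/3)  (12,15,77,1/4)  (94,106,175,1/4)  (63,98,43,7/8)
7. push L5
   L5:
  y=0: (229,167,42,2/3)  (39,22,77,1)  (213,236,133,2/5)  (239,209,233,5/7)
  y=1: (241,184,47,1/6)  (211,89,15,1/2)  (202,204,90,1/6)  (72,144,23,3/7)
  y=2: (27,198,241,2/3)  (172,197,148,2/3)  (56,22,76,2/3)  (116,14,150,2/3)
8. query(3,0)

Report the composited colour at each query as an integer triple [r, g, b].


at x=1,y=1 over L1,L2:
+L1 (α=1) → [4, 85, 51]
+L2 (α=5/6) → [959/6, 1295/6, 307/2]
rounded: [160, 216, 154]

at x=1,y=2 over L1,L2:
+L1 (α=1) → [60, 21, 166]
+L2 (α=1/5) → [317/5, 331/5, 906/5]
→ [63, 66, 181]

(3,0) stack=L1,L2,L3,L4,L5; from [0,0,0]:
+L1 (α=1/8) → [13/8, 47/2, 49/8]
+L2 (α=0) → [13/8, 47/2, 49/8]
+L3 (α=0) → [13/8, 47/2, 49/8]
+L4 (α=1/3) → [119/4, 217/3, 315/4]
+L5 (α=5/7) → [2509/14, 3569/21, 2645/14]
= [179, 170, 189]


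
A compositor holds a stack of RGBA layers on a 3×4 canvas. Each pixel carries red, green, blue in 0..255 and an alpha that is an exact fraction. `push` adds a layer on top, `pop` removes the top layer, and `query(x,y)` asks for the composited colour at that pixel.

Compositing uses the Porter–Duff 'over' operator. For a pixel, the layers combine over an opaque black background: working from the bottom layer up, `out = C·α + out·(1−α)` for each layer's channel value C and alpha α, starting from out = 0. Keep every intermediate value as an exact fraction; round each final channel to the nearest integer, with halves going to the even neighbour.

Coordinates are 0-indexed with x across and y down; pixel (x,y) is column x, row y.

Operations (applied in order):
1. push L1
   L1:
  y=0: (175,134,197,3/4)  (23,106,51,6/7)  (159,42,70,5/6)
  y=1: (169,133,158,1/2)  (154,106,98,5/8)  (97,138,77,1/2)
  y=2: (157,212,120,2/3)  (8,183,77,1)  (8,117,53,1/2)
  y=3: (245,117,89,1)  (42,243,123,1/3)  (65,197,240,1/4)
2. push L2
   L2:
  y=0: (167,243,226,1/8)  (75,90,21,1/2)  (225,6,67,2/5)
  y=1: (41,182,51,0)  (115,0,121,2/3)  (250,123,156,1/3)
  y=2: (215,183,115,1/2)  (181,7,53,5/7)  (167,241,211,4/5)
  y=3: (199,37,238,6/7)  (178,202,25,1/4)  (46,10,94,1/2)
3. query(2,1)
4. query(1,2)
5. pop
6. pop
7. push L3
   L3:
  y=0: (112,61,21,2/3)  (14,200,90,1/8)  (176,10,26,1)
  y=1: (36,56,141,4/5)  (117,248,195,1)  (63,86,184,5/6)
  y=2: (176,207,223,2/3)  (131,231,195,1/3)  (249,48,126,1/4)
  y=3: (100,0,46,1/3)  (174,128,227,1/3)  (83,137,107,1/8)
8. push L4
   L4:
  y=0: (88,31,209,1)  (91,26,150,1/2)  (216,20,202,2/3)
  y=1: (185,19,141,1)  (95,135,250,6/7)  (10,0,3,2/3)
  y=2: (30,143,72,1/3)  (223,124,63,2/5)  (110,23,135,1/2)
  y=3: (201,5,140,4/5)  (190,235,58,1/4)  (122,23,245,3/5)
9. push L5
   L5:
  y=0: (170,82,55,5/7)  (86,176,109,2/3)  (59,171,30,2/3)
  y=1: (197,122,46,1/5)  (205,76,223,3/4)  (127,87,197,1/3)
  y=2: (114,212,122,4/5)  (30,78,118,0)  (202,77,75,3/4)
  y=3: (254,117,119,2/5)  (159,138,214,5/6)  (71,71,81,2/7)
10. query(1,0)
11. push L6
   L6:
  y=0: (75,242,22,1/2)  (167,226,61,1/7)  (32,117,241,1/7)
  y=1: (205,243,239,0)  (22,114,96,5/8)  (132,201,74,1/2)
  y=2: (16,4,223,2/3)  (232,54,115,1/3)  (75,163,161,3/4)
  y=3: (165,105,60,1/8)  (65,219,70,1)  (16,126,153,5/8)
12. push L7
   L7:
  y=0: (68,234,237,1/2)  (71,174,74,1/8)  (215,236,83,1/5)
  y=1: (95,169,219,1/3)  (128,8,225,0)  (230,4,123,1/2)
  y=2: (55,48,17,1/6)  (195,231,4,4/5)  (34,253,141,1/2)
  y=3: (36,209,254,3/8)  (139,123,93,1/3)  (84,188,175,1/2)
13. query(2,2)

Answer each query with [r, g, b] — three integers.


at x=2,y=1 over L1,L2:
+L1 (α=1/2) → [97/2, 69, 77/2]
+L2 (α=1/3) → [347/3, 87, 233/3]
rounded: [116, 87, 78]

(1,2) stack=L1,L2; from [0,0,0]:
L1 α=1: [8, 183, 77]
L2 α=5/7: [921/7, 401/7, 419/7]
= [132, 57, 60]

(1,0) stack=L3,L4,L5; from [0,0,0]:
L3 α=1/8: [7/4, 25, 45/4]
L4 α=1/2: [371/8, 51/2, 645/8]
L5 α=2/3: [1747/24, 755/6, 2389/24]
rounded: [73, 126, 100]

(2,2) stack=L3,L4,L5,L6,L7; from [0,0,0]:
+L3 (α=1/4) → [249/4, 12, 63/2]
+L4 (α=1/2) → [689/8, 35/2, 333/4]
+L5 (α=3/4) → [5537/32, 497/8, 1233/16]
+L6 (α=3/4) → [12737/128, 4409/32, 8961/64]
+L7 (α=1/2) → [17089/256, 12505/64, 17985/128]
rounded: [67, 195, 141]
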